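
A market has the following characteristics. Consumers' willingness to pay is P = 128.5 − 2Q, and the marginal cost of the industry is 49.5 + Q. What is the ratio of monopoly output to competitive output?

A monopolist chooses Q where MR = MC. MR = 128.5 − 4Q; setting this equal to 49.5 + Q gives Q = 15.8 and P = 96.9.
Under competition P = MC: 128.5 − 2Q = 49.5 + Q ⇒ Q = 79/3, P = 455/6.
Ratio Q_m/Q_c = 15.8/(79/3) = 0.6.

Q_m/Q_c = 0.6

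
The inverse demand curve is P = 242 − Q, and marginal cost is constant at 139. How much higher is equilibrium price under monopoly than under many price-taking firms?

Competitive firms price at marginal cost: P = 139, giving Q = 103.
Monopoly sets MR = MC: 242 − 2Q = 139 ⇒ Q = 51.5, P = 242 − 51.5 = 190.5.
Change in equilibrium price: 190.5 − 139 = 51.5.

Equilibrium price rises by 51.5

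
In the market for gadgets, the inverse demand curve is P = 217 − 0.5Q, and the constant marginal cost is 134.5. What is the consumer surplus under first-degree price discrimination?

CS = 0

A perfectly discriminating monopolist sells every unit with P(Q) ≥ MC(Q), so output equals the competitive quantity Q = 165. Each buyer pays their reservation price, so CS = 0 and the firm captures all surplus.
CS = 0.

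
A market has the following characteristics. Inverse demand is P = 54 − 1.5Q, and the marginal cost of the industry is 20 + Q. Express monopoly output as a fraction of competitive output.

Q_m/Q_c = 0.625

A monopolist chooses Q where MR = MC. MR = 54 − 3Q; setting this equal to 20 + Q gives Q = 8.5 and P = 41.25.
Under competition P = MC: 54 − 1.5Q = 20 + Q ⇒ Q = 13.6, P = 33.6.
Ratio Q_m/Q_c = 8.5/13.6 = 0.625.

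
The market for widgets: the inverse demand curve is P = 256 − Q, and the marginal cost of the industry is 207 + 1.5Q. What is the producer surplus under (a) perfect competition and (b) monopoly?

Competition: PS = 288.12; Monopoly: PS = 343

Under competition P = MC: 256 − Q = 207 + 1.5Q ⇒ Q = 19.6, P = 236.4.
PS = P·Q − VC(Q) = 236.4·19.6 − (207·19.6 + ½·1.5·19.6²) = 288.12.
Monopoly sets MR = MC: 256 − 2Q = 207 + 1.5Q ⇒ Q = 14, P = 256 − 14 = 242.
PS = P·Q − VC(Q) = 242·14 − (207·14 + ½·1.5·14²) = 343.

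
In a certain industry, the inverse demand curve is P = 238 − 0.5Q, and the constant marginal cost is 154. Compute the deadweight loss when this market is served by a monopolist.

DWL = 1764

Under competition P = MC = 154, so Q = (238 − 154)/0.5 = 168.
Monopoly sets MR = MC: 238 − Q = 154 ⇒ Q = 84, P = 238 − 0.5·84 = 196.
DWL is the triangle between Q = 84 and Q = 168: ½·(168 − 84)·(196 − 154) = 1764.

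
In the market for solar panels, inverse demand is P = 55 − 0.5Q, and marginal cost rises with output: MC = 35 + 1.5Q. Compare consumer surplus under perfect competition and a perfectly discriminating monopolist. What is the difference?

Under competition P = MC: 55 − 0.5Q = 35 + 1.5Q ⇒ Q = 10, P = 50.
CS = ½·(55 − 50)·10 = 25.
A perfectly discriminating monopolist sells every unit with P(Q) ≥ MC(Q), so output equals the competitive quantity Q = 10. Each buyer pays their reservation price, so CS = 0 and the firm captures all surplus.
CS = 0.
Change in consumer surplus: 0 − 25 = −25.

Consumer surplus falls by 25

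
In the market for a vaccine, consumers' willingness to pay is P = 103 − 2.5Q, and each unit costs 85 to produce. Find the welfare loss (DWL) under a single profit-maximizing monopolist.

Competitive firms price at marginal cost: P = 85, giving Q = 7.2.
The monopolist equates marginal revenue to marginal cost: 103 − 5Q = 85, so Q = 3.6. From demand, P = 94.
DWL is the triangle between Q = 3.6 and Q = 7.2: ½·(7.2 − 3.6)·(94 − 85) = 16.2.

DWL = 16.2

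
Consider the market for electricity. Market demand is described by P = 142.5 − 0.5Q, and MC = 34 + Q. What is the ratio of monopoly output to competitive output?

Q_m/Q_c = 0.75

Monopoly sets MR = MC: 142.5 − Q = 34 + Q ⇒ Q = 54.25, P = 142.5 − 0.5·54.25 = 115.375.
Competitive equilibrium sets price equal to marginal cost: 142.5 − 0.5Q = 34 + Q, so Q = 217/3 and P = 319/3.
Ratio Q_m/Q_c = 54.25/(217/3) = 0.75.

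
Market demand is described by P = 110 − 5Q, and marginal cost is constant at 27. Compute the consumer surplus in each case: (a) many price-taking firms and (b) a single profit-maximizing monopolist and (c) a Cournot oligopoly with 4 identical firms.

Competition: CS = 688.9; Monopoly: CS = 172.225; Cournot: CS = 440.896

Under competition P = MC = 27, so Q = (110 − 27)/5 = 16.6.
CS = ½·(110 − 27)·16.6 = 688.9.
The monopolist equates marginal revenue to marginal cost: 110 − 10Q = 27, so Q = 8.3. From demand, P = 68.5.
CS = ½·(110 − 68.5)·8.3 = 172.225.
In a 4-firm Cournot equilibrium, symmetry and the first-order condition give q = (110 − 27)/(25) = 3.32. So Q = 13.28 and P = 43.6.
CS = ½·(110 − 43.6)·13.28 = 440.896.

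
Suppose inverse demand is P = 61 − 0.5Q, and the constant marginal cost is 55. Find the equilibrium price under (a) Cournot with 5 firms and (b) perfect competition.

Cournot: P = 56; Competition: P = 55

Cournot with 5 identical firms: the symmetric best-response condition is 61 − 3q = 55. Each firm produces q = 2, total output Q = 10, price P = 56.
Competitive firms price at marginal cost: P = 55, giving Q = 12.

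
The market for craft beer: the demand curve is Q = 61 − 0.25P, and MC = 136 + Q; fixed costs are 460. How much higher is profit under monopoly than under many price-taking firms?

Profit rises by 414.72

Inverting demand: P = 244 − 4Q.
Competitive equilibrium sets price equal to marginal cost: 244 − 4Q = 136 + Q, so Q = 21.6 and P = 157.6.
Profit = 157.6·21.6 − (136·21.6 + ½·1·21.6²) − 460 = −226.72.
The monopolist equates marginal revenue to marginal cost: 244 − 8Q = 136 + Q, so Q = 12. From demand, P = 196.
Profit = 196·12 − (136·12 + ½·1·12²) − 460 = 188.
Change in profit: 188 − −226.72 = 414.72.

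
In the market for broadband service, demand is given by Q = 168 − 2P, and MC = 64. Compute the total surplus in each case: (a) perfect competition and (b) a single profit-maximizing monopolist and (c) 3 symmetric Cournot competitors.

Inverting demand: P = 84 − 0.5Q.
Under competition P = MC = 64, so Q = (84 − 64)/0.5 = 40.
CS = ½·(84 − 64)·40 = 400; PS = (64 − 64)·40 = 0; TS = 400.
A monopolist chooses Q where MR = MC. MR = 84 − Q; setting this equal to 64 gives Q = 20 and P = 74.
CS = ½·(84 − 74)·20 = 100; PS = (74 − 64)·20 = 200; TS = 300.
Cournot with 3 identical firms: the symmetric best-response condition is 84 − 2q = 64. Each firm produces q = 10, total output Q = 30, price P = 69.
CS = ½·(84 − 69)·30 = 225; PS = (69 − 64)·30 = 150; TS = 375.

Competition: TS = 400; Monopoly: TS = 300; Cournot: TS = 375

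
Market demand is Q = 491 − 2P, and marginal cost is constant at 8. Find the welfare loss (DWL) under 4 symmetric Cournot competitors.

Inverting demand: P = 245.5 − 0.5Q.
Perfect competition: P = MC = 8, so 245.5 − 0.5Q = 8 and Q = 475.
With 4 symmetric Cournot firms, each firm's FOC gives 245.5 − 2.5q = 8, so q = 95, Q = 4·95 = 380, and P = 55.5.
DWL is the triangle between Q = 380 and Q = 475: ½·(475 − 380)·(55.5 − 8) = 2256.25.

DWL = 2256.25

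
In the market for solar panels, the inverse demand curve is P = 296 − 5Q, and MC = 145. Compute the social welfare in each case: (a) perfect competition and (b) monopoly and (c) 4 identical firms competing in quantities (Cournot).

Competition: TS = 2280.1; Monopoly: TS = 1710.075; Cournot: TS = 2188.896

Under competition P = MC = 145, so Q = (296 − 145)/5 = 30.2.
CS = ½·(296 − 145)·30.2 = 2280.1; PS = (145 − 145)·30.2 = 0; TS = 2280.1.
The monopolist equates marginal revenue to marginal cost: 296 − 10Q = 145, so Q = 15.1. From demand, P = 220.5.
CS = ½·(296 − 220.5)·15.1 = 570.025; PS = (220.5 − 145)·15.1 = 1140.05; TS = 1710.075.
Cournot with 4 identical firms: the symmetric best-response condition is 296 − 25q = 145. Each firm produces q = 6.04, total output Q = 24.16, price P = 175.2.
CS = ½·(296 − 175.2)·24.16 = 1459.264; PS = (175.2 − 145)·24.16 = 729.632; TS = 2188.896.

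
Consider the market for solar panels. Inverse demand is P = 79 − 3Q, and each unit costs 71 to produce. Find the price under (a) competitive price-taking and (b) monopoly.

Perfect competition: P = MC = 71, so 79 − 3Q = 71 and Q = 8/3.
A monopolist chooses Q where MR = MC. MR = 79 − 6Q; setting this equal to 71 gives Q = 4/3 and P = 75.

Competition: P = 71; Monopoly: P = 75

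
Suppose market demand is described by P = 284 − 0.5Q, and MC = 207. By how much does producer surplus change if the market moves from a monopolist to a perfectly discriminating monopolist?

Producer surplus rises by 2964.5

Monopoly sets MR = MC: 284 − Q = 207 ⇒ Q = 77, P = 284 − 0.5·77 = 245.5.
PS = (245.5 − 207)·77 = 2964.5.
With perfect price discrimination, output is the efficient level Q = 154 (where demand meets MC), but every buyer pays their willingness to pay: CS = 0 and PS = total surplus.
PS = ½·(284 − 207)·154 = 5929.
Change in producer surplus: 5929 − 2964.5 = 2964.5.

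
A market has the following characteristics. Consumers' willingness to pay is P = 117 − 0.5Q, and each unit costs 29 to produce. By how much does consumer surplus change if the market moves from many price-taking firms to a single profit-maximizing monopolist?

Competitive firms price at marginal cost: P = 29, giving Q = 176.
CS = ½·(117 − 29)·176 = 7744.
The monopolist equates marginal revenue to marginal cost: 117 − Q = 29, so Q = 88. From demand, P = 73.
CS = ½·(117 − 73)·88 = 1936.
Change in consumer surplus: 1936 − 7744 = −5808.

Consumer surplus falls by 5808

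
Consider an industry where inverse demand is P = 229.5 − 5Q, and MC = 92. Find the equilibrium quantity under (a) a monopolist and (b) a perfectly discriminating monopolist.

Monopoly: Q = 13.75; Perfect PD: Q = 27.5

A monopolist chooses Q where MR = MC. MR = 229.5 − 10Q; setting this equal to 92 gives Q = 13.75 and P = 160.75.
With perfect price discrimination, output is the efficient level Q = 27.5 (where demand meets MC), but every buyer pays their willingness to pay: CS = 0 and PS = total surplus.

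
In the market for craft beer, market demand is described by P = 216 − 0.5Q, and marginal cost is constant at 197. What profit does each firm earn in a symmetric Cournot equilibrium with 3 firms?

In a 3-firm Cournot equilibrium, symmetry and the first-order condition give q = (216 − 197)/(2) = 9.5. So Q = 28.5 and P = 201.75.
Each firm's profit = (201.75 − 197)·9.5 = 45.125.

π_i = 45.125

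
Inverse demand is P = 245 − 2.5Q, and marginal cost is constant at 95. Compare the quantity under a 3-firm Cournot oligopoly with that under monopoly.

In a 3-firm Cournot equilibrium, symmetry and the first-order condition give q = (245 − 95)/(10) = 15. So Q = 45 and P = 132.5.
Monopoly sets MR = MC: 245 − 5Q = 95 ⇒ Q = 30, P = 245 − 2.5·30 = 170.

Cournot: Q = 45; Monopoly: Q = 30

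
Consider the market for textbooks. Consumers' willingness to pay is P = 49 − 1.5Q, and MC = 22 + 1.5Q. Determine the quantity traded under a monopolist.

Q = 6

Monopoly sets MR = MC: 49 − 3Q = 22 + 1.5Q ⇒ Q = 6, P = 49 − 1.5·6 = 40.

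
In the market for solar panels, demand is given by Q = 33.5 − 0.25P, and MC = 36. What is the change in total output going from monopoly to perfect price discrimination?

Q rises by 12.25

Inverting demand: P = 134 − 4Q.
Monopoly sets MR = MC: 134 − 8Q = 36 ⇒ Q = 12.25, P = 134 − 4·12.25 = 85.
A perfectly discriminating monopolist sells every unit with P(Q) ≥ MC(Q), so output equals the competitive quantity Q = 24.5. Each buyer pays their reservation price, so CS = 0 and the firm captures all surplus.
Change in total output: 24.5 − 12.25 = 12.25.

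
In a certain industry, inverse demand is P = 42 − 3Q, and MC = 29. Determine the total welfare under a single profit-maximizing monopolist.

Monopoly sets MR = MC: 42 − 6Q = 29 ⇒ Q = 13/6, P = 42 − 3·13/6 = 35.5.
CS = ½·(42 − 35.5)·13/6 = 169/24; PS = (35.5 − 29)·13/6 = 169/12; TS = 21.125.

TS = 21.125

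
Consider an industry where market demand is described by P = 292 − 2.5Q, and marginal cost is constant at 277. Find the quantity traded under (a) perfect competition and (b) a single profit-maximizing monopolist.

Competition: Q = 6; Monopoly: Q = 3

Perfect competition: P = MC = 277, so 292 − 2.5Q = 277 and Q = 6.
Monopoly sets MR = MC: 292 − 5Q = 277 ⇒ Q = 3, P = 292 − 2.5·3 = 284.5.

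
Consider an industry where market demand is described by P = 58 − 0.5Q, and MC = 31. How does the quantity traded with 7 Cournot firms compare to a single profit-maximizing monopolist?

Cournot with 7 identical firms: the symmetric best-response condition is 58 − 4q = 31. Each firm produces q = 6.75, total output Q = 47.25, price P = 34.375.
The monopolist equates marginal revenue to marginal cost: 58 − Q = 31, so Q = 27. From demand, P = 44.5.

Cournot: Q = 47.25; Monopoly: Q = 27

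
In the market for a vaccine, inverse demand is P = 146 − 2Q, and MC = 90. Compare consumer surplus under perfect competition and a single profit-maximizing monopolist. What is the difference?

CS falls by 588

Competitive firms price at marginal cost: P = 90, giving Q = 28.
CS = ½·(146 − 90)·28 = 784.
A monopolist chooses Q where MR = MC. MR = 146 − 4Q; setting this equal to 90 gives Q = 14 and P = 118.
CS = ½·(146 − 118)·14 = 196.
Change in consumer surplus: 196 − 784 = −588.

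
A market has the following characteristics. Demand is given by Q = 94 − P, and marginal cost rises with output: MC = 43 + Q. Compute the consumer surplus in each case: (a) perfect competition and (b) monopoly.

Inverting demand: P = 94 − Q.
Competitive equilibrium sets price equal to marginal cost: 94 − Q = 43 + Q, so Q = 25.5 and P = 68.5.
CS = ½·(94 − 68.5)·25.5 = 325.125.
A monopolist chooses Q where MR = MC. MR = 94 − 2Q; setting this equal to 43 + Q gives Q = 17 and P = 77.
CS = ½·(94 − 77)·17 = 144.5.

Competition: CS = 325.125; Monopoly: CS = 144.5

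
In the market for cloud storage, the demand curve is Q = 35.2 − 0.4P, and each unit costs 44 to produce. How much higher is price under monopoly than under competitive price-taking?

Inverting demand: P = 88 − 2.5Q.
Perfect competition: P = MC = 44, so 88 − 2.5Q = 44 and Q = 17.6.
The monopolist equates marginal revenue to marginal cost: 88 − 5Q = 44, so Q = 8.8. From demand, P = 66.
Change in price: 66 − 44 = 22.

Price rises by 22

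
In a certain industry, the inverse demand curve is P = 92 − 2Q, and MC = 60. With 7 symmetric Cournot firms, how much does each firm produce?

q_i = 2

In a 7-firm Cournot equilibrium, symmetry and the first-order condition give q = (92 − 60)/(16) = 2. So Q = 14 and P = 64.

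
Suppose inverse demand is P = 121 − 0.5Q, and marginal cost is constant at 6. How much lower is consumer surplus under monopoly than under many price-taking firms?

Under competition P = MC = 6, so Q = (121 − 6)/0.5 = 230.
CS = ½·(121 − 6)·230 = 13225.
A monopolist chooses Q where MR = MC. MR = 121 − Q; setting this equal to 6 gives Q = 115 and P = 63.5.
CS = ½·(121 − 63.5)·115 = 3306.25.
Change in consumer surplus: 3306.25 − 13225 = −9918.75.

CS falls by 9918.75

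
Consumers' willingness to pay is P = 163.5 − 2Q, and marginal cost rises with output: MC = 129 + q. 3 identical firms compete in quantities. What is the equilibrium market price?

With 3 symmetric Cournot firms, each firm's FOC gives 163.5 − 8q = 129 + q, so q = 23/6, Q = 3·23/6 = 11.5, and P = 140.5.

P = 140.5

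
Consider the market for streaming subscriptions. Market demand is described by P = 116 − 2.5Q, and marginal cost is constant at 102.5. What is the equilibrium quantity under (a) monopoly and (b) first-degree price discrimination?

Monopoly: Q = 2.7; Perfect PD: Q = 5.4

Monopoly sets MR = MC: 116 − 5Q = 102.5 ⇒ Q = 2.7, P = 116 − 2.5·2.7 = 109.25.
With perfect price discrimination, output is the efficient level Q = 5.4 (where demand meets MC), but every buyer pays their willingness to pay: CS = 0 and PS = total surplus.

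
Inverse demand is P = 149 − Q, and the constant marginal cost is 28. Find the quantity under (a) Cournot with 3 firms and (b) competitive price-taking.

Cournot: Q = 90.75; Competition: Q = 121

With 3 symmetric Cournot firms, each firm's FOC gives 149 − 4q = 28, so q = 30.25, Q = 3·30.25 = 90.75, and P = 58.25.
Under competition P = MC = 28, so Q = (149 − 28)/1 = 121.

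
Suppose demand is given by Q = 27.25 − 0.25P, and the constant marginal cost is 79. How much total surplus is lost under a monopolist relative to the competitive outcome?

Inverting demand: P = 109 − 4Q.
Competitive firms price at marginal cost: P = 79, giving Q = 7.5.
Monopoly sets MR = MC: 109 − 8Q = 79 ⇒ Q = 3.75, P = 109 − 4·3.75 = 94.
DWL is the triangle between Q = 3.75 and Q = 7.5: ½·(7.5 − 3.75)·(94 − 79) = 28.125.

DWL = 28.125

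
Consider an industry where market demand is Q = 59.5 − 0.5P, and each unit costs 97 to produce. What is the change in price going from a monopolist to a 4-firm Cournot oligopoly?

Inverting demand: P = 119 − 2Q.
Monopoly sets MR = MC: 119 − 4Q = 97 ⇒ Q = 5.5, P = 119 − 2·5.5 = 108.
Cournot with 4 identical firms: the symmetric best-response condition is 119 − 10q = 97. Each firm produces q = 2.2, total output Q = 8.8, price P = 101.4.
Change in price: 101.4 − 108 = −6.6.

Price falls by 6.6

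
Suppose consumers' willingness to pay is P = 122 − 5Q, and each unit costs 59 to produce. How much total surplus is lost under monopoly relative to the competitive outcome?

Under competition P = MC = 59, so Q = (122 − 59)/5 = 12.6.
The monopolist equates marginal revenue to marginal cost: 122 − 10Q = 59, so Q = 6.3. From demand, P = 90.5.
DWL is the triangle between Q = 6.3 and Q = 12.6: ½·(12.6 − 6.3)·(90.5 − 59) = 99.225.

DWL = 99.225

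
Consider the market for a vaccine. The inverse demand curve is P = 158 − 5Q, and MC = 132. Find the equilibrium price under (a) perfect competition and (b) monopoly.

Competition: P = 132; Monopoly: P = 145

Under competition P = MC = 132, so Q = (158 − 132)/5 = 5.2.
The monopolist equates marginal revenue to marginal cost: 158 − 10Q = 132, so Q = 2.6. From demand, P = 145.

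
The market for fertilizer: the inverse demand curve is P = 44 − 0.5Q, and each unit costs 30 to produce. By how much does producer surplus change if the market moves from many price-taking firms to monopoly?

Under competition P = MC = 30, so Q = (44 − 30)/0.5 = 28.
PS = (30 − 30)·28 = 0.
Monopoly sets MR = MC: 44 − Q = 30 ⇒ Q = 14, P = 44 − 0.5·14 = 37.
PS = (37 − 30)·14 = 98.
Change in producer surplus: 98 − 0 = 98.

PS rises by 98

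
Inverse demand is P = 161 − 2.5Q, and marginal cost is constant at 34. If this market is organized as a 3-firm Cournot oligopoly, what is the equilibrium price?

P = 65.75

With 3 symmetric Cournot firms, each firm's FOC gives 161 − 10q = 34, so q = 12.7, Q = 3·12.7 = 38.1, and P = 65.75.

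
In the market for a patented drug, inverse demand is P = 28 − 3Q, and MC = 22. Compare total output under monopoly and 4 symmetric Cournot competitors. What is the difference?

The monopolist equates marginal revenue to marginal cost: 28 − 6Q = 22, so Q = 1. From demand, P = 25.
In a 4-firm Cournot equilibrium, symmetry and the first-order condition give q = (28 − 22)/(15) = 0.4. So Q = 1.6 and P = 23.2.
Change in total output: 1.6 − 1 = 0.6.

Q rises by 0.6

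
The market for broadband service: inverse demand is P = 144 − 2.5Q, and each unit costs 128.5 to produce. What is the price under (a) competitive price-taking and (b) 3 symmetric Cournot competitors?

Competitive firms price at marginal cost: P = 128.5, giving Q = 6.2.
In a 3-firm Cournot equilibrium, symmetry and the first-order condition give q = (144 − 128.5)/(10) = 1.55. So Q = 4.65 and P = 132.375.

Competition: P = 128.5; Cournot: P = 132.375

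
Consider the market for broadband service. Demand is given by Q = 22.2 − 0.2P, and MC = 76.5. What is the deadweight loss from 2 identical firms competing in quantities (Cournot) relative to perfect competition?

DWL = 13.225

Inverting demand: P = 111 − 5Q.
Competitive firms price at marginal cost: P = 76.5, giving Q = 6.9.
With 2 symmetric Cournot firms, each firm's FOC gives 111 − 15q = 76.5, so q = 2.3, Q = 2·2.3 = 4.6, and P = 88.
DWL is the triangle between Q = 4.6 and Q = 6.9: ½·(6.9 − 4.6)·(88 − 76.5) = 13.225.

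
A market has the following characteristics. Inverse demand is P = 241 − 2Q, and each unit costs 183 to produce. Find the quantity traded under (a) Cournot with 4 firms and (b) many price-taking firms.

In a 4-firm Cournot equilibrium, symmetry and the first-order condition give q = (241 − 183)/(10) = 5.8. So Q = 23.2 and P = 194.6.
Competitive firms price at marginal cost: P = 183, giving Q = 29.

Cournot: Q = 23.2; Competition: Q = 29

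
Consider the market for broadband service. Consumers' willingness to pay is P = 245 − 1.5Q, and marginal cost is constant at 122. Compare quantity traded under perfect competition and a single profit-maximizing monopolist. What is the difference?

Perfect competition: P = MC = 122, so 245 − 1.5Q = 122 and Q = 82.
A monopolist chooses Q where MR = MC. MR = 245 − 3Q; setting this equal to 122 gives Q = 41 and P = 183.5.
Change in quantity traded: 41 − 82 = −41.

Q falls by 41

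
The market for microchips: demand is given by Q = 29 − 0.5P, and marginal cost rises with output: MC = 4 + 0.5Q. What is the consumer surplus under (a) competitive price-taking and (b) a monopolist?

Competition: CS = 466.56; Monopoly: CS = 144

Inverting demand: P = 58 − 2Q.
Under competition P = MC: 58 − 2Q = 4 + 0.5Q ⇒ Q = 21.6, P = 14.8.
CS = ½·(58 − 14.8)·21.6 = 466.56.
A monopolist chooses Q where MR = MC. MR = 58 − 4Q; setting this equal to 4 + 0.5Q gives Q = 12 and P = 34.
CS = ½·(58 − 34)·12 = 144.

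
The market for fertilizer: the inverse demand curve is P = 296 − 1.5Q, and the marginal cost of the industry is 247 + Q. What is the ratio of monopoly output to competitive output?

Q_m/Q_c = 0.625

The monopolist equates marginal revenue to marginal cost: 296 − 3Q = 247 + Q, so Q = 12.25. From demand, P = 277.625.
Under competition P = MC: 296 − 1.5Q = 247 + Q ⇒ Q = 19.6, P = 266.6.
Ratio Q_m/Q_c = 12.25/19.6 = 0.625.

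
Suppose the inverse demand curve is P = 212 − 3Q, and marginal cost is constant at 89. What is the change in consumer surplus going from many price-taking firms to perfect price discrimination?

Competitive firms price at marginal cost: P = 89, giving Q = 41.
CS = ½·(212 − 89)·41 = 2521.5.
Under first-degree price discrimination the firm charges each unit its demand price and produces up to where P = MC, i.e. Q = 41. Consumer surplus is zero; producer surplus equals total surplus.
CS = 0.
Change in consumer surplus: 0 − 2521.5 = −2521.5.

Consumer surplus falls by 2521.5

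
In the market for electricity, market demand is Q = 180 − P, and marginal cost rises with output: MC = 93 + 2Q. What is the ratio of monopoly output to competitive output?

Inverting demand: P = 180 − Q.
Monopoly sets MR = MC: 180 − 2Q = 93 + 2Q ⇒ Q = 21.75, P = 180 − 21.75 = 158.25.
Under competition P = MC: 180 − Q = 93 + 2Q ⇒ Q = 29, P = 151.
Ratio Q_m/Q_c = 21.75/29 = 0.75.

Q_m/Q_c = 0.75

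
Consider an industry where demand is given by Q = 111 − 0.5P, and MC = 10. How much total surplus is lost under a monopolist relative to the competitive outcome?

DWL = 2809

Inverting demand: P = 222 − 2Q.
Under competition P = MC = 10, so Q = (222 − 10)/2 = 106.
Monopoly sets MR = MC: 222 − 4Q = 10 ⇒ Q = 53, P = 222 − 2·53 = 116.
DWL is the triangle between Q = 53 and Q = 106: ½·(106 − 53)·(116 − 10) = 2809.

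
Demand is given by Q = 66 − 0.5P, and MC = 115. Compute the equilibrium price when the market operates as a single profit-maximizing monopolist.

P = 123.5

Inverting demand: P = 132 − 2Q.
Monopoly sets MR = MC: 132 − 4Q = 115 ⇒ Q = 4.25, P = 132 − 2·4.25 = 123.5.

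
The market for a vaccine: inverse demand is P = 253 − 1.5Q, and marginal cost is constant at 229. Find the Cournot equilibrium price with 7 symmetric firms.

P = 232

In a 7-firm Cournot equilibrium, symmetry and the first-order condition give q = (253 − 229)/(12) = 2. So Q = 14 and P = 232.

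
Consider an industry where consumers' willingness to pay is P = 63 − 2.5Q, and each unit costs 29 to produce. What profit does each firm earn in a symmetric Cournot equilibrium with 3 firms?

π_i = 28.9

Cournot with 3 identical firms: the symmetric best-response condition is 63 − 10q = 29. Each firm produces q = 3.4, total output Q = 10.2, price P = 37.5.
Each firm's profit = (37.5 − 29)·3.4 = 28.9.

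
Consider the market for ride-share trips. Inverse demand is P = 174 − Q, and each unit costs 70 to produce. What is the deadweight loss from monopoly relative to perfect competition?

Under competition P = MC = 70, so Q = (174 − 70)/1 = 104.
The monopolist equates marginal revenue to marginal cost: 174 − 2Q = 70, so Q = 52. From demand, P = 122.
DWL is the triangle between Q = 52 and Q = 104: ½·(104 − 52)·(122 − 70) = 1352.

DWL = 1352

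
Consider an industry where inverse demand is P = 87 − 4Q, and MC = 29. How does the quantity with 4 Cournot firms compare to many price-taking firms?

Cournot with 4 identical firms: the symmetric best-response condition is 87 − 20q = 29. Each firm produces q = 2.9, total output Q = 11.6, price P = 40.6.
Under competition P = MC = 29, so Q = (87 − 29)/4 = 14.5.

Cournot: Q = 11.6; Competition: Q = 14.5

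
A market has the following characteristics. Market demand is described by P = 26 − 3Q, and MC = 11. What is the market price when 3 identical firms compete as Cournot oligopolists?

P = 14.75

With 3 symmetric Cournot firms, each firm's FOC gives 26 − 12q = 11, so q = 1.25, Q = 3·1.25 = 3.75, and P = 14.75.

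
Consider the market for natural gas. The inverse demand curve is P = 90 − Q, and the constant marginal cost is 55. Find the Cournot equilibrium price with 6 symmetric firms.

P = 60

With 6 symmetric Cournot firms, each firm's FOC gives 90 − 7q = 55, so q = 5, Q = 6·5 = 30, and P = 60.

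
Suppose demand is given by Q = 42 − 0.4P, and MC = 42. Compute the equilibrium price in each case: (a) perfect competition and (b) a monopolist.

Competition: P = 42; Monopoly: P = 73.5

Inverting demand: P = 105 − 2.5Q.
Under competition P = MC = 42, so Q = (105 − 42)/2.5 = 25.2.
Monopoly sets MR = MC: 105 − 5Q = 42 ⇒ Q = 12.6, P = 105 − 2.5·12.6 = 73.5.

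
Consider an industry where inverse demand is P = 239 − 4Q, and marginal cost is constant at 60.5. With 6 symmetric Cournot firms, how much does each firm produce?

q_i = 6.375

Cournot with 6 identical firms: the symmetric best-response condition is 239 − 28q = 60.5. Each firm produces q = 6.375, total output Q = 38.25, price P = 86.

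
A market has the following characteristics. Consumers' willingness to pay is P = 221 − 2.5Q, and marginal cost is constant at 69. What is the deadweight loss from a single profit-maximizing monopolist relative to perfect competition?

Perfect competition: P = MC = 69, so 221 − 2.5Q = 69 and Q = 60.8.
Monopoly sets MR = MC: 221 − 5Q = 69 ⇒ Q = 30.4, P = 221 − 2.5·30.4 = 145.
DWL is the triangle between Q = 30.4 and Q = 60.8: ½·(60.8 − 30.4)·(145 − 69) = 1155.2.

DWL = 1155.2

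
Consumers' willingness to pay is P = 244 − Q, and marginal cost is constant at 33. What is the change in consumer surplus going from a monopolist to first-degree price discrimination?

A monopolist chooses Q where MR = MC. MR = 244 − 2Q; setting this equal to 33 gives Q = 105.5 and P = 138.5.
CS = ½·(244 − 138.5)·105.5 = 5565.125.
Under first-degree price discrimination the firm charges each unit its demand price and produces up to where P = MC, i.e. Q = 211. Consumer surplus is zero; producer surplus equals total surplus.
CS = 0.
Change in consumer surplus: 0 − 5565.125 = −5565.125.

CS falls by 5565.125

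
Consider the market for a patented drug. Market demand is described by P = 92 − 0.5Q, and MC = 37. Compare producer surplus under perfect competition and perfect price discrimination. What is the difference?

Producer surplus rises by 3025

Competitive firms price at marginal cost: P = 37, giving Q = 110.
PS = (37 − 37)·110 = 0.
Under first-degree price discrimination the firm charges each unit its demand price and produces up to where P = MC, i.e. Q = 110. Consumer surplus is zero; producer surplus equals total surplus.
PS = ½·(92 − 37)·110 = 3025.
Change in producer surplus: 3025 − 0 = 3025.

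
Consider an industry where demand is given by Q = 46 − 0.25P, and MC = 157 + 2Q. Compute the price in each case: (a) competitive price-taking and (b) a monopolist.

Competition: P = 166; Monopoly: P = 173.2

Inverting demand: P = 184 − 4Q.
Competitive equilibrium sets price equal to marginal cost: 184 − 4Q = 157 + 2Q, so Q = 4.5 and P = 166.
A monopolist chooses Q where MR = MC. MR = 184 − 8Q; setting this equal to 157 + 2Q gives Q = 2.7 and P = 173.2.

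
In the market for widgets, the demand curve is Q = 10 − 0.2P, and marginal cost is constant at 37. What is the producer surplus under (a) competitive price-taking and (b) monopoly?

Competition: PS = 0; Monopoly: PS = 8.45

Inverting demand: P = 50 − 5Q.
Competitive firms price at marginal cost: P = 37, giving Q = 2.6.
PS = (37 − 37)·2.6 = 0.
Monopoly sets MR = MC: 50 − 10Q = 37 ⇒ Q = 1.3, P = 50 − 5·1.3 = 43.5.
PS = (43.5 − 37)·1.3 = 8.45.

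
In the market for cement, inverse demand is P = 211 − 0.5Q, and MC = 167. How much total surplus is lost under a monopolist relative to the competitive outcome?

DWL = 484

Under competition P = MC = 167, so Q = (211 − 167)/0.5 = 88.
A monopolist chooses Q where MR = MC. MR = 211 − Q; setting this equal to 167 gives Q = 44 and P = 189.
DWL is the triangle between Q = 44 and Q = 88: ½·(88 − 44)·(189 − 167) = 484.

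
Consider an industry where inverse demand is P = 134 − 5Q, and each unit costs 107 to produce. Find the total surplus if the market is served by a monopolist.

TS = 54.675

Monopoly sets MR = MC: 134 − 10Q = 107 ⇒ Q = 2.7, P = 134 − 5·2.7 = 120.5.
CS = ½·(134 − 120.5)·2.7 = 18.225; PS = (120.5 − 107)·2.7 = 36.45; TS = 54.675.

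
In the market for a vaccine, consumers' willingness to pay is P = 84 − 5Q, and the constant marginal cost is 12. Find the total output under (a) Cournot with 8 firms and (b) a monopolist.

Cournot: Q = 12.8; Monopoly: Q = 7.2

With 8 symmetric Cournot firms, each firm's FOC gives 84 − 45q = 12, so q = 1.6, Q = 8·1.6 = 12.8, and P = 20.
A monopolist chooses Q where MR = MC. MR = 84 − 10Q; setting this equal to 12 gives Q = 7.2 and P = 48.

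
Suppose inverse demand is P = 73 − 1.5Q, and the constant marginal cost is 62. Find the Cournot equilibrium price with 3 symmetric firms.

P = 64.75

In a 3-firm Cournot equilibrium, symmetry and the first-order condition give q = (73 − 62)/(6) = 11/6. So Q = 5.5 and P = 64.75.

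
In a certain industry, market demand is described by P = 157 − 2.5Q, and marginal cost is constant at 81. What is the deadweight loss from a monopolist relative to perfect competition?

Under competition P = MC = 81, so Q = (157 − 81)/2.5 = 30.4.
The monopolist equates marginal revenue to marginal cost: 157 − 5Q = 81, so Q = 15.2. From demand, P = 119.
DWL is the triangle between Q = 15.2 and Q = 30.4: ½·(30.4 − 15.2)·(119 − 81) = 288.8.

DWL = 288.8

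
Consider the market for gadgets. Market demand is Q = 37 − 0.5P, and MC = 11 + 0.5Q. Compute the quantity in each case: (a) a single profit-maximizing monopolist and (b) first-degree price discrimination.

Monopoly: Q = 14; Perfect PD: Q = 25.2

Inverting demand: P = 74 − 2Q.
Monopoly sets MR = MC: 74 − 4Q = 11 + 0.5Q ⇒ Q = 14, P = 74 − 2·14 = 46.
A perfectly discriminating monopolist sells every unit with P(Q) ≥ MC(Q), so output equals the competitive quantity Q = 25.2. Each buyer pays their reservation price, so CS = 0 and the firm captures all surplus.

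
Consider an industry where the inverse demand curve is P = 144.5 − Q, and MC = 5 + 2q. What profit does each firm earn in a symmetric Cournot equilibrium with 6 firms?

Cournot with 6 identical firms: the symmetric best-response condition is 144.5 − 7q = 5 + 2q. Each firm produces q = 15.5, total output Q = 93, price P = 51.5.
Each firm's profit = 51.5·15.5 − (5·15.5 + ½·2·15.5²) = 480.5.

π_i = 480.5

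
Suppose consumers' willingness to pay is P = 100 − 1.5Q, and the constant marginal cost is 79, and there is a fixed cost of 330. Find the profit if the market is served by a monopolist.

Monopoly sets MR = MC: 100 − 3Q = 79 ⇒ Q = 7, P = 100 − 1.5·7 = 89.5.
Profit = (89.5 − 79)·7 − 330 = −256.5.

Profit = −256.5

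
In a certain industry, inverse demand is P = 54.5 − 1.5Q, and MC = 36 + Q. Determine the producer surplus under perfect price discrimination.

With perfect price discrimination, output is the efficient level Q = 7.4 (where demand meets MC), but every buyer pays their willingness to pay: CS = 0 and PS = total surplus.
PS = ½·(54.5 − 36)·7.4 = 68.45.

PS = 68.45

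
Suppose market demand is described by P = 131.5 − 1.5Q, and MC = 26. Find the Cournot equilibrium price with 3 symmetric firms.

P = 52.375

In a 3-firm Cournot equilibrium, symmetry and the first-order condition give q = (131.5 − 26)/(6) = 211/12. So Q = 52.75 and P = 52.375.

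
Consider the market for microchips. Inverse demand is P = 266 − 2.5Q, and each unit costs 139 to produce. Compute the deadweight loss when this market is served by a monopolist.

Under competition P = MC = 139, so Q = (266 − 139)/2.5 = 50.8.
A monopolist chooses Q where MR = MC. MR = 266 − 5Q; setting this equal to 139 gives Q = 25.4 and P = 202.5.
DWL is the triangle between Q = 25.4 and Q = 50.8: ½·(50.8 − 25.4)·(202.5 − 139) = 806.45.

DWL = 806.45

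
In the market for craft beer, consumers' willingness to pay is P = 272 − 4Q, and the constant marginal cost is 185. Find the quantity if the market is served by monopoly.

Q = 10.875

A monopolist chooses Q where MR = MC. MR = 272 − 8Q; setting this equal to 185 gives Q = 10.875 and P = 228.5.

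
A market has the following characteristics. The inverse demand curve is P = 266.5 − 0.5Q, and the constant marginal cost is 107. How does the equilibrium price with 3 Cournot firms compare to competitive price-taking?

Cournot: P = 146.875; Competition: P = 107

With 3 symmetric Cournot firms, each firm's FOC gives 266.5 − 2q = 107, so q = 79.75, Q = 3·79.75 = 239.25, and P = 146.875.
Under competition P = MC = 107, so Q = (266.5 − 107)/0.5 = 319.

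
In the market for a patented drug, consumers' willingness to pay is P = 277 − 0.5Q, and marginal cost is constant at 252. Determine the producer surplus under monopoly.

PS = 312.5

A monopolist chooses Q where MR = MC. MR = 277 − Q; setting this equal to 252 gives Q = 25 and P = 264.5.
PS = (264.5 − 252)·25 = 312.5.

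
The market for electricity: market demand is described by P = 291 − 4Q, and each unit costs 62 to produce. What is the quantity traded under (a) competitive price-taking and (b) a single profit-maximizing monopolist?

Under competition P = MC = 62, so Q = (291 − 62)/4 = 57.25.
A monopolist chooses Q where MR = MC. MR = 291 − 8Q; setting this equal to 62 gives Q = 28.625 and P = 176.5.

Competition: Q = 57.25; Monopoly: Q = 28.625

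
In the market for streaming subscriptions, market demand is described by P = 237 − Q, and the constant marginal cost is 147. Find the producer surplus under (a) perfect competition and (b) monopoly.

Competition: PS = 0; Monopoly: PS = 2025

Perfect competition: P = MC = 147, so 237 − Q = 147 and Q = 90.
PS = (147 − 147)·90 = 0.
The monopolist equates marginal revenue to marginal cost: 237 − 2Q = 147, so Q = 45. From demand, P = 192.
PS = (192 − 147)·45 = 2025.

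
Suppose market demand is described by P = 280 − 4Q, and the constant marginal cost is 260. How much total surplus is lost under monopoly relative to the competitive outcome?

Perfect competition: P = MC = 260, so 280 − 4Q = 260 and Q = 5.
The monopolist equates marginal revenue to marginal cost: 280 − 8Q = 260, so Q = 2.5. From demand, P = 270.
DWL is the triangle between Q = 2.5 and Q = 5: ½·(5 − 2.5)·(270 − 260) = 12.5.

DWL = 12.5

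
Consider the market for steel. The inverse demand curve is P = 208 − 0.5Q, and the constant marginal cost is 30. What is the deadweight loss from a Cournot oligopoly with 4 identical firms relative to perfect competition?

Competitive firms price at marginal cost: P = 30, giving Q = 356.
Cournot with 4 identical firms: the symmetric best-response condition is 208 − 2.5q = 30. Each firm produces q = 71.2, total output Q = 284.8, price P = 65.6.
DWL is the triangle between Q = 284.8 and Q = 356: ½·(356 − 284.8)·(65.6 − 30) = 1267.36.

DWL = 1267.36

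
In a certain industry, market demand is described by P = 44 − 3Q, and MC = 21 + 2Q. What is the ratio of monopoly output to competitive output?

Q_m/Q_c = 0.625

The monopolist equates marginal revenue to marginal cost: 44 − 6Q = 21 + 2Q, so Q = 2.875. From demand, P = 35.375.
Competitive equilibrium sets price equal to marginal cost: 44 − 3Q = 21 + 2Q, so Q = 4.6 and P = 30.2.
Ratio Q_m/Q_c = 2.875/4.6 = 0.625.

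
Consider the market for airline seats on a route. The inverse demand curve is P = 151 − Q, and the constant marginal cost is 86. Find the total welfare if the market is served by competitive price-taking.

TS = 2112.5

Competitive firms price at marginal cost: P = 86, giving Q = 65.
CS = ½·(151 − 86)·65 = 2112.5; PS = (86 − 86)·65 = 0; TS = 2112.5.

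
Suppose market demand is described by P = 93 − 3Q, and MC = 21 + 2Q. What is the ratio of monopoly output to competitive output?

Monopoly sets MR = MC: 93 − 6Q = 21 + 2Q ⇒ Q = 9, P = 93 − 3·9 = 66.
Under competition P = MC: 93 − 3Q = 21 + 2Q ⇒ Q = 14.4, P = 49.8.
Ratio Q_m/Q_c = 9/14.4 = 0.625.

Q_m/Q_c = 0.625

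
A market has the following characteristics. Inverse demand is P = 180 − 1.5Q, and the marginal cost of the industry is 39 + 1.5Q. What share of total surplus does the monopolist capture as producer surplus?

Monopoly sets MR = MC: 180 − 3Q = 39 + 1.5Q ⇒ Q = 94/3, P = 180 − 1.5·94/3 = 133.
CS = ½·(180 − 133)·94/3 = 2209/3.
PS = P·Q − VC(Q) = 133·94/3 − (39·94/3 + ½·1.5·(94/3)²) = 2209.
Share captured = PS/TS = 2209/(8836/3) = 0.75.

PS/TS = 0.75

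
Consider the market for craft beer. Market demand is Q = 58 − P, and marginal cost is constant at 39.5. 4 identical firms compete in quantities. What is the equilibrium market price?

P = 43.2

Inverting demand: P = 58 − Q.
In a 4-firm Cournot equilibrium, symmetry and the first-order condition give q = (58 − 39.5)/(5) = 3.7. So Q = 14.8 and P = 43.2.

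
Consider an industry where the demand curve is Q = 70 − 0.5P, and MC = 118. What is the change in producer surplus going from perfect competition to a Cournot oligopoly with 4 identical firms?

Inverting demand: P = 140 − 2Q.
Perfect competition: P = MC = 118, so 140 − 2Q = 118 and Q = 11.
PS = (118 − 118)·11 = 0.
Cournot with 4 identical firms: the symmetric best-response condition is 140 − 10q = 118. Each firm produces q = 2.2, total output Q = 8.8, price P = 122.4.
PS = (122.4 − 118)·8.8 = 38.72.
Change in producer surplus: 38.72 − 0 = 38.72.

PS rises by 38.72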